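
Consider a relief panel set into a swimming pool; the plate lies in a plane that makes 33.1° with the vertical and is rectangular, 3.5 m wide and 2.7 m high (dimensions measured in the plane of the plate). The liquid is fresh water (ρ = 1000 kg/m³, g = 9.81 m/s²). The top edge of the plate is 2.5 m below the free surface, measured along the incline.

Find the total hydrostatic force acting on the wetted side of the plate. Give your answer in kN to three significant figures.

γ = ρg = 1000 × 9.81 = 9810 N/m³ = 9.81 kN/m³.
The plate makes 33.1° with the vertical, i.e. θ = 90° − 33.1° = 56.9° to the horizontal. Measuring y along the incline from the free-surface line, vertical depth h = y·sinθ with sinθ = 0.837719.
The centroid lies 2.7/2 = 1.35 m below the top edge, so y_c = 2.5 + 1.35 = 3.85 m and h_c = 3.85 × 0.837719 = 3.22522 m.
A = 3.5 × 2.7 = 9.45 m².
Resultant F = γ·h_c·A = 9.81 × 3.22522 × 9.45 = 298.992 kN.

F ≈ 299 kN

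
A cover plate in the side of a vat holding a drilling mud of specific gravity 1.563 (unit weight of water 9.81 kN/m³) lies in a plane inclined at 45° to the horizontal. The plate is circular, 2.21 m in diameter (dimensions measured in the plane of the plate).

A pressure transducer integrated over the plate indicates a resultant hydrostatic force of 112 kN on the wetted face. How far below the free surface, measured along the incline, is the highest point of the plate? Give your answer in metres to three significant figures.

y_top ≈ 1.59 m

γ = 1.563 × 9.81 = 15.33303 kN/m³.
A = π(1.105)² = 3.83596 m².
From F = γ·h_c·A, the centroid depth is h_c = 112/(15.33303 × 3.83596) = 1.90421 m.
Let θ = 45° be the plate's angle to the horizontal; measure y along the incline from where the plane meets the free surface. Vertical depth h = y·sinθ with sinθ = 0.707107.
Along the incline, y_c = h_c/sinθ = 1.90421/0.707107 = 2.69296 m.
The centroid is at the centre, 1.105 m below the top of the plate, so the highest point sits at y_top = 2.69296 − 1.105 = 1.58796 m along the incline.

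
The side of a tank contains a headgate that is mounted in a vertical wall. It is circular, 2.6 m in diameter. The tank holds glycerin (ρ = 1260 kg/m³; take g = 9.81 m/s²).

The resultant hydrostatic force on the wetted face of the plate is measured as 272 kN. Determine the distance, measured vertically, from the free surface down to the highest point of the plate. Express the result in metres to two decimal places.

d_top ≈ 2.84 m

γ = ρg = 1260 × 9.81 / 1000 = 12.3606 kN/m³.
A = π(1.3)² = 5.30929 m².
From F = γ·h_c·A, the centroid depth is h_c = 272/(12.3606 × 5.30929) = 4.1447 m.
The centroid is at the centre, 1.3 m below the top of the plate, so the highest point sits at h_top = 4.1447 − 1.3 = 2.8447 m below the surface.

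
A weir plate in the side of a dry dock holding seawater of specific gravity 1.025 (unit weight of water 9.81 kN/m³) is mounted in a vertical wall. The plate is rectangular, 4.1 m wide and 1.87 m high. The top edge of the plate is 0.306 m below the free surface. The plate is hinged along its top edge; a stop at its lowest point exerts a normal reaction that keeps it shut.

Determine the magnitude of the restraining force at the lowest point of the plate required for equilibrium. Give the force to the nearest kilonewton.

P ≈ 60 kN

γ = 1.025 × 9.81 = 10.05525 kN/m³.
The centroid lies 1.87/2 = 0.935 m below the top edge, so the centroid depth is h_c = 0.306 + 0.935 = 1.241 m.
A = 4.1 × 1.87 = 7.667 m².
Resultant F = γ·h_c·A = 10.05525 × 1.241 × 7.667 = 95.6732 kN.
I_c = b·h³/12 = 4.1 × 1.87³/12 = 2.23423 m⁴.
Centre of pressure: y_p = y_c + I_c/(y_c·A) = 1.241 + 2.23423/(1.241 × 7.667) = 1.241 + 0.234818 = 1.47582 m along the plane.
The resultant acts 0.935 + 0.234818 = 1.16982 m (along the plate) below the hinge at the top edge, so the moment about the hinge is M = F × 1.16982 = 95.6732 × 1.16982 = 111.92 kN·m.
A normal force at the bottom, 1.87 m from the hinge, must supply this moment: P = 111.92/1.87 = 59.8503 kN.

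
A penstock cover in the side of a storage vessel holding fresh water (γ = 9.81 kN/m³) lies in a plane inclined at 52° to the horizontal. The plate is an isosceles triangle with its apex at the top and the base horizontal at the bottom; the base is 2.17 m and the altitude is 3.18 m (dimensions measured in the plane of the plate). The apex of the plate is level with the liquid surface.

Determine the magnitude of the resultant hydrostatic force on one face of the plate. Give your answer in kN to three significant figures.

F ≈ 56.5 kN

γ = 9.81 kN/m³.
Let θ = 52° be the plate's angle to the horizontal; measure y along the incline from where the plane meets the free surface. Vertical depth h = y·sinθ with sinθ = 0.788011.
With the apex up, the centroid sits 2h/3 = 2 × 3.18/3 = 2.12 m below the apex, so y_c = 2.12 m and h_c = 2.12 × 0.788011 = 1.67058 m.
A = ½ × 2.17 × 3.18 = 3.4503 m².
Resultant F = γ·h_c·A = 9.81 × 1.67058 × 3.4503 = 56.5449 kN.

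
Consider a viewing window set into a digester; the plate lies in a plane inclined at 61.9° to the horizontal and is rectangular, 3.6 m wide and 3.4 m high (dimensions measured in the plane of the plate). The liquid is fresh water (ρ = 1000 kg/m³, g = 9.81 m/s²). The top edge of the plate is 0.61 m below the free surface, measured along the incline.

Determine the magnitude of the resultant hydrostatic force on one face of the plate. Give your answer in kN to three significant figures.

γ = ρg = 1000 × 9.81 = 9810 N/m³ = 9.81 kN/m³.
Let θ = 61.9° be the plate's angle to the horizontal; measure y along the incline from where the plane meets the free surface. Vertical depth h = y·sinθ with sinθ = 0.882127.
The centroid lies 3.4/2 = 1.7 m below the top edge, so y_c = 0.61 + 1.7 = 2.31 m and h_c = 2.31 × 0.882127 = 2.03771 m.
A = 3.6 × 3.4 = 12.24 m².
Resultant F = γ·h_c·A = 9.81 × 2.03771 × 12.24 = 244.677 kN.

F ≈ 245 kN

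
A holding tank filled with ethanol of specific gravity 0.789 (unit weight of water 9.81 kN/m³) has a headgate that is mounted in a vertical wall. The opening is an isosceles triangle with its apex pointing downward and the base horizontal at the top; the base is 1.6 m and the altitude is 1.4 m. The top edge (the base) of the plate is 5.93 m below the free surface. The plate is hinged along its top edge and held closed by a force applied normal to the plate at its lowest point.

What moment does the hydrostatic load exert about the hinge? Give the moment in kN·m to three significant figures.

M ≈ 26.8 kN·m

γ = 0.789 × 9.81 = 7.74009 kN/m³.
With the apex down, the centroid sits h/3 = 1.4/3 = 0.466667 m below the base (the top edge), so the centroid depth is h_c = 5.93 + 0.466667 = 6.39667 m.
A = ½ × 1.6 × 1.4 = 1.12 m².
Resultant F = γ·h_c·A = 7.74009 × 6.39667 × 1.12 = 55.4521 kN.
I_c = b·h³/36 = 1.6 × 1.4³/36 = 0.121956 m⁴.
Centre of pressure: y_p = y_c + I_c/(y_c·A) = 6.39667 + 0.121956/(6.39667 × 1.12) = 6.39667 + 0.0170228 = 6.41369 m along the plane.
The resultant acts 0.466667 + 0.0170228 = 0.48369 m (along the plate) below the hinge at the top edge, so the moment about the hinge is M = F × 0.48369 = 55.4521 × 0.48369 = 26.8216 kN·m.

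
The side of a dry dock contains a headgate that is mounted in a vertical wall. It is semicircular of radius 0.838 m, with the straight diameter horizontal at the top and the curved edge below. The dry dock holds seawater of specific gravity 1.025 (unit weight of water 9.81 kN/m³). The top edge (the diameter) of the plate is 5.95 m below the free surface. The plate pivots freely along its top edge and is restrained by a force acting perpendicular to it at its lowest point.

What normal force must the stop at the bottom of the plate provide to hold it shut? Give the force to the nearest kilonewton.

P ≈ 30 kN

γ = 1.025 × 9.81 = 10.05525 kN/m³.
The centroid of a semicircle lies 4r/(3π) = 0.355658 m from the diameter, here below the top edge, so the centroid depth is h_c = 5.95 + 0.355658 = 6.30566 m.
A = πr²/2 = π × 0.838²/2 = 1.10308 m².
Resultant F = γ·h_c·A = 10.05525 × 6.30566 × 1.10308 = 69.9408 kN.
I_c = (π/8 − 8/(9π))·r⁴ = 0.109757 × 0.838⁴ = 0.0541263 m⁴.
Centre of pressure: y_p = y_c + I_c/(y_c·A) = 6.30566 + 0.0541263/(6.30566 × 1.10308) = 6.30566 + 0.00778163 = 6.31344 m along the plane.
The resultant acts 0.355658 + 0.00778163 = 0.36344 m (along the plate) below the hinge at the top edge, so the moment about the hinge is M = F × 0.36344 = 69.9408 × 0.36344 = 25.4193 kN·m.
A normal force at the bottom, 0.838 m from the hinge, must supply this moment: P = 25.4193/0.838 = 30.3333 kN.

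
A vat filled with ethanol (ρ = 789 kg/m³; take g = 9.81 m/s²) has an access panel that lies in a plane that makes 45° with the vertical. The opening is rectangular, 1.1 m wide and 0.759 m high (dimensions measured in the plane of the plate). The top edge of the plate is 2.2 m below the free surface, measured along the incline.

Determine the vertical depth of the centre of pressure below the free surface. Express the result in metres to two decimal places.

γ = ρg = 789 × 9.81 / 1000 = 7.74009 kN/m³.
The plate makes 45° with the vertical, i.e. θ = 90° − 45° = 45° to the horizontal. Measuring y along the incline from the free-surface line, vertical depth h = y·sinθ with sinθ = 0.707107.
The centroid lies 0.759/2 = 0.3795 m below the top edge, so y_c = 2.2 + 0.3795 = 2.5795 m and h_c = 2.5795 × 0.707107 = 1.82398 m.
A = 1.1 × 0.759 = 0.8349 m².
Resultant F = γ·h_c·A = 7.74009 × 1.82398 × 0.8349 = 11.7869 kN.
I_c = b·h³/12 = 1.1 × 0.759³/12 = 0.0400808 m⁴.
Centre of pressure: y_p = y_c + I_c/(y_c·A) = 2.5795 + 0.0400808/(2.5795 × 0.8349) = 2.5795 + 0.0186109 = 2.59811 m along the plane.
Vertically, h_p = y_p·sinθ = 2.59811 × 0.707107 = 1.83714 m.

h_p = 1.84 m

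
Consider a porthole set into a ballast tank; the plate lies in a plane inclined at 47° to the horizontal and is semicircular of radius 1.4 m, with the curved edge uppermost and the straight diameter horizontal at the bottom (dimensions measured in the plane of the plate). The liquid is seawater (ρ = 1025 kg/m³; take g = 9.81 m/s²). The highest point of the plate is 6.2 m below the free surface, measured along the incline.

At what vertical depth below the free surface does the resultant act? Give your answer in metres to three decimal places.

h_p = 5.138 m

γ = ρg = 1025 × 9.81 / 1000 = 10.05525 kN/m³.
Let θ = 47° be the plate's angle to the horizontal; measure y along the incline from where the plane meets the free surface. Vertical depth h = y·sinθ with sinθ = 0.731354.
The centroid lies 4r/(3π) = 0.594178 m above the diameter, so r − 4r/(3π) = 1.4 − 0.594178 = 0.805822 m below the topmost point, so y_c = 6.2 + 0.805822 = 7.00582 m and h_c = 7.00582 × 0.731354 = 5.12373 m.
A = πr²/2 = π × 1.4²/2 = 3.07876 m².
Resultant F = γ·h_c·A = 10.05525 × 5.12373 × 3.07876 = 158.619 kN.
I_c = (π/8 − 8/(9π))·r⁴ = 0.109757 × 1.4⁴ = 0.421642 m⁴.
Centre of pressure: y_p = y_c + I_c/(y_c·A) = 7.00582 + 0.421642/(7.00582 × 3.07876) = 7.00582 + 0.0195483 = 7.02537 m along the plane.
Vertically, h_p = y_p·sinθ = 7.02537 × 0.731354 = 5.13803 m.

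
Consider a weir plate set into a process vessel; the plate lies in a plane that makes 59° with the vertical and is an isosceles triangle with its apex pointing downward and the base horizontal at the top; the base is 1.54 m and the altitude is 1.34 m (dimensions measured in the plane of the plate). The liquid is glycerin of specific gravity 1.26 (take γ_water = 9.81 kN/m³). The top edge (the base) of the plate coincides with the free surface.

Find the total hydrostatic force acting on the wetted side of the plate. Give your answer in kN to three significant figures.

F ≈ 2.93 kN

γ = 1.26 × 9.81 = 12.3606 kN/m³.
The plate makes 59° with the vertical, i.e. θ = 90° − 59° = 31° to the horizontal. Measuring y along the incline from the free-surface line, vertical depth h = y·sinθ with sinθ = 0.515038.
With the apex down, the centroid sits h/3 = 1.34/3 = 0.446667 m below the base (the top edge), so y_c = 0.446667 m and h_c = 0.446667 × 0.515038 = 0.23005 m.
A = ½ × 1.54 × 1.34 = 1.0318 m².
Resultant F = γ·h_c·A = 12.3606 × 0.23005 × 1.0318 = 2.93398 kN.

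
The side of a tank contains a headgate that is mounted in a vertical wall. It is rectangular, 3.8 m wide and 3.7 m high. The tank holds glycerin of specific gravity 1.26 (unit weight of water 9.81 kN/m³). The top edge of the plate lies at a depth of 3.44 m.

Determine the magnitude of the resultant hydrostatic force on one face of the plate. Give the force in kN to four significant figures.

F ≈ 919.3 kN

γ = 1.26 × 9.81 = 12.3606 kN/m³.
The centroid lies 3.7/2 = 1.85 m below the top edge, so the centroid depth is h_c = 3.44 + 1.85 = 5.29 m.
A = 3.8 × 3.7 = 14.06 m².
Resultant F = γ·h_c·A = 12.3606 × 5.29 × 14.06 = 919.349 kN.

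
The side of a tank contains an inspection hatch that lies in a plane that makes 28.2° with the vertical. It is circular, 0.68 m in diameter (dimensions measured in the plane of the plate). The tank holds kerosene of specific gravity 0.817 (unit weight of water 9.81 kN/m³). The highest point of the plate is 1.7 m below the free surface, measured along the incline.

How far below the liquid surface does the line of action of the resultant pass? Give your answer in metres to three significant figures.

γ = 0.817 × 9.81 = 8.01477 kN/m³.
The plate makes 28.2° with the vertical, i.e. θ = 90° − 28.2° = 61.8° to the horizontal. Measuring y along the incline from the free-surface line, vertical depth h = y·sinθ with sinθ = 0.881303.
The centroid is at the centre, 0.34 m below the top of the plate, so y_c = 1.7 + 0.34 = 2.04 m and h_c = 2.04 × 0.881303 = 1.79786 m.
A = π(0.34)² = 0.363168 m².
Resultant F = γ·h_c·A = 8.01477 × 1.79786 × 0.363168 = 5.23305 kN.
I_c = πr⁴/4 = π × 0.34⁴/4 = 0.0104956 m⁴.
Centre of pressure: y_p = y_c + I_c/(y_c·A) = 2.04 + 0.0104956/(2.04 × 0.363168) = 2.04 + 0.0141667 = 2.05417 m along the plane.
Vertically, h_p = y_p·sinθ = 2.05417 × 0.881303 = 1.81035 m.

h_p = 1.81 m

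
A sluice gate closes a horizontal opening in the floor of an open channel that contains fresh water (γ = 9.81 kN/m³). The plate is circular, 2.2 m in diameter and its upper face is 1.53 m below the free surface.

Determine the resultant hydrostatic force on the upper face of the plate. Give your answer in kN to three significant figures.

F ≈ 57.1 kN

γ = 9.81 kN/m³.
The plate is horizontal, so pressure is uniform at p = γ·h = 9.81 × 1.53 = 15.0093 kN/m².
A = π(1.1)² = 3.80133 m².
F = p·A = 15.0093 × 3.80133 = 57.0553 kN.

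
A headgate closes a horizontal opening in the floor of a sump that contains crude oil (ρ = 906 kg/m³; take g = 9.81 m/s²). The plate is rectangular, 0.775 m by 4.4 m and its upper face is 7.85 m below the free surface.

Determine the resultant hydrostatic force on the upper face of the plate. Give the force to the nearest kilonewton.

F ≈ 238 kN

γ = ρg = 906 × 9.81 / 1000 = 8.88786 kN/m³.
The plate is horizontal, so pressure is uniform at p = γ·h = 8.88786 × 7.85 = 69.7697 kN/m².
A = 0.775 × 4.4 = 3.41 m².
F = p·A = 69.7697 × 3.41 = 237.915 kN.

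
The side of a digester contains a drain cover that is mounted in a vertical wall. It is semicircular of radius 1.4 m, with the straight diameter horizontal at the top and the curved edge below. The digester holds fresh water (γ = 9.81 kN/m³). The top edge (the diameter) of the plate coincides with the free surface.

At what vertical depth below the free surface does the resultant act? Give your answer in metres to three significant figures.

γ = 9.81 kN/m³.
The centroid of a semicircle lies 4r/(3π) = 0.594178 m from the diameter, here below the top edge, so the centroid depth is h_c = 0.594178 m.
A = πr²/2 = π × 1.4²/2 = 3.07876 m².
Resultant F = γ·h_c·A = 9.81 × 0.594178 × 3.07876 = 17.9457 kN.
I_c = (π/8 − 8/(9π))·r⁴ = 0.109757 × 1.4⁴ = 0.421642 m⁴.
Centre of pressure: y_p = y_c + I_c/(y_c·A) = 0.594178 + 0.421642/(0.594178 × 3.07876) = 0.594178 + 0.23049 = 0.824668 m along the plane.

h_p = 0.825 m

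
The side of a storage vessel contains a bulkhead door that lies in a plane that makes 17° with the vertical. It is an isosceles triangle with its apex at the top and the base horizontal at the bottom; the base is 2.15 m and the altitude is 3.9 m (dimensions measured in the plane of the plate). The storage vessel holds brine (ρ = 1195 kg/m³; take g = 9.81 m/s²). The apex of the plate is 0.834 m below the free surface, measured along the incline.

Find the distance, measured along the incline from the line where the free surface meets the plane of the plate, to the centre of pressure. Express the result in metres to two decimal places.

γ = ρg = 1195 × 9.81 / 1000 = 11.72295 kN/m³.
The plate makes 17° with the vertical, i.e. θ = 90° − 17° = 73° to the horizontal. Measuring y along the incline from the free-surface line, vertical depth h = y·sinθ with sinθ = 0.956305.
With the apex up, the centroid sits 2h/3 = 2 × 3.9/3 = 2.6 m below the apex, so y_c = 0.834 + 2.6 = 3.434 m and h_c = 3.434 × 0.956305 = 3.28395 m.
A = ½ × 2.15 × 3.9 = 4.1925 m².
Resultant F = γ·h_c·A = 11.72295 × 3.28395 × 4.1925 = 161.401 kN.
I_c = b·h³/36 = 2.15 × 3.9³/36 = 3.54266 m⁴.
Centre of pressure: y_p = y_c + I_c/(y_c·A) = 3.434 + 3.54266/(3.434 × 4.1925) = 3.434 + 0.246069 = 3.68007 m along the plane.

y_p = 3.68 m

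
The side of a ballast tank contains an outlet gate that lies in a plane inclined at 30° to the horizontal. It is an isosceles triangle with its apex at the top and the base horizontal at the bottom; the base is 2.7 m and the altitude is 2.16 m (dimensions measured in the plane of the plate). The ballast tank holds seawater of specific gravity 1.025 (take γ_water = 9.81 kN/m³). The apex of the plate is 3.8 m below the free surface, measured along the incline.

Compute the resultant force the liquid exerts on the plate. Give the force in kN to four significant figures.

F ≈ 76.82 kN

γ = 1.025 × 9.81 = 10.05525 kN/m³.
Let θ = 30° be the plate's angle to the horizontal; measure y along the incline from where the plane meets the free surface. Vertical depth h = y·sinθ with sinθ = 0.500000.
With the apex up, the centroid sits 2h/3 = 2 × 2.16/3 = 1.44 m below the apex, so y_c = 3.8 + 1.44 = 5.24 m and h_c = 5.24 × 0.500000 = 2.62 m.
A = ½ × 2.7 × 2.16 = 2.916 m².
Resultant F = γ·h_c·A = 10.05525 × 2.62 × 2.916 = 76.8213 kN.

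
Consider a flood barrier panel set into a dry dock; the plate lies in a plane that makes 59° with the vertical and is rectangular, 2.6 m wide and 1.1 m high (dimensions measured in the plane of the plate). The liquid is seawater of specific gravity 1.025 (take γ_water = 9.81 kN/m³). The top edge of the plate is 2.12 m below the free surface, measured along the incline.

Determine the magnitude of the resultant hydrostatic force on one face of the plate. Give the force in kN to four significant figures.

γ = 1.025 × 9.81 = 10.05525 kN/m³.
The plate makes 59° with the vertical, i.e. θ = 90° − 59° = 31° to the horizontal. Measuring y along the incline from the free-surface line, vertical depth h = y·sinθ with sinθ = 0.515038.
The centroid lies 1.1/2 = 0.55 m below the top edge, so y_c = 2.12 + 0.55 = 2.67 m and h_c = 2.67 × 0.515038 = 1.37515 m.
A = 2.6 × 1.1 = 2.86 m².
Resultant F = γ·h_c·A = 10.05525 × 1.37515 × 2.86 = 39.5466 kN.

F ≈ 39.55 kN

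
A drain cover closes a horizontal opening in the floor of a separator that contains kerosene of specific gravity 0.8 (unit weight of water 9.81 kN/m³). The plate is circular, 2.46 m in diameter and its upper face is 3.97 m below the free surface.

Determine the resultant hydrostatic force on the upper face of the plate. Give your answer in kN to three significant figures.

γ = 0.8 × 9.81 = 7.848 kN/m³.
The plate is horizontal, so pressure is uniform at p = γ·h = 7.848 × 3.97 = 31.1566 kN/m².
A = π(1.23)² = 4.75292 m².
F = p·A = 31.1566 × 4.75292 = 148.085 kN.

F ≈ 148 kN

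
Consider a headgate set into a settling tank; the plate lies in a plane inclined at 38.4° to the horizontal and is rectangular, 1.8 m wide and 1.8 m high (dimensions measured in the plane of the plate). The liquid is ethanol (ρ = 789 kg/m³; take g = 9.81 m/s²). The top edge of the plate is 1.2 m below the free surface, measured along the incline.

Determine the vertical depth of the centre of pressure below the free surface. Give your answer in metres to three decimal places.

h_p = 1.384 m

γ = ρg = 789 × 9.81 / 1000 = 7.74009 kN/m³.
Let θ = 38.4° be the plate's angle to the horizontal; measure y along the incline from where the plane meets the free surface. Vertical depth h = y·sinθ with sinθ = 0.621148.
The centroid lies 1.8/2 = 0.9 m below the top edge, so y_c = 1.2 + 0.9 = 2.1 m and h_c = 2.1 × 0.621148 = 1.30441 m.
A = 1.8 × 1.8 = 3.24 m².
Resultant F = γ·h_c·A = 7.74009 × 1.30441 × 3.24 = 32.7119 kN.
I_c = b·h³/12 = 1.8 × 1.8³/12 = 0.8748 m⁴.
Centre of pressure: y_p = y_c + I_c/(y_c·A) = 2.1 + 0.8748/(2.1 × 3.24) = 2.1 + 0.128571 = 2.22857 m along the plane.
Vertically, h_p = y_p·sinθ = 2.22857 × 0.621148 = 1.38427 m.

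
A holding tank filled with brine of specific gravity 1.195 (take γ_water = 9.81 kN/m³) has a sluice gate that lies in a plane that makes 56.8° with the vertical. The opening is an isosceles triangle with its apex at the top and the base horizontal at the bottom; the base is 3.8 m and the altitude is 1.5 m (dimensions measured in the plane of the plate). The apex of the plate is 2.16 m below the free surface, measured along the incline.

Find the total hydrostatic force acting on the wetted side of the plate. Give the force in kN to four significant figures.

γ = 1.195 × 9.81 = 11.72295 kN/m³.
The plate makes 56.8° with the vertical, i.e. θ = 90° − 56.8° = 33.2° to the horizontal. Measuring y along the incline from the free-surface line, vertical depth h = y·sinθ with sinθ = 0.547563.
With the apex up, the centroid sits 2h/3 = 2 × 1.5/3 = 1 m below the apex, so y_c = 2.16 + 1 = 3.16 m and h_c = 3.16 × 0.547563 = 1.7303 m.
A = ½ × 3.8 × 1.5 = 2.85 m².
Resultant F = γ·h_c·A = 11.72295 × 1.7303 × 2.85 = 57.81 kN.

F ≈ 57.81 kN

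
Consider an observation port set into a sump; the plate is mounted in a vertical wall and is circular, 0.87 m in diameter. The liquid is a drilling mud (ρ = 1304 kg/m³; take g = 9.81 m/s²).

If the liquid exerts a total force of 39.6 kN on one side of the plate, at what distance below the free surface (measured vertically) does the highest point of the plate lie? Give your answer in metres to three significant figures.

γ = ρg = 1304 × 9.81 / 1000 = 12.79224 kN/m³.
A = π(0.435)² = 0.594468 m².
From F = γ·h_c·A, the centroid depth is h_c = 39.6/(12.79224 × 0.594468) = 5.20739 m.
The centroid is at the centre, 0.435 m below the top of the plate, so the highest point sits at h_top = 5.20739 − 0.435 = 4.77239 m below the surface.

d_top ≈ 4.77 m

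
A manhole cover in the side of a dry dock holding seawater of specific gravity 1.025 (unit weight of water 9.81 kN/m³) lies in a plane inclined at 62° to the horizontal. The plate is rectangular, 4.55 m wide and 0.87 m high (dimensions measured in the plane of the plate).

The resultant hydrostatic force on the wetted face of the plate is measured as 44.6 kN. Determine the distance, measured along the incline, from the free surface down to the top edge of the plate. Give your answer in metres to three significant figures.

y_top ≈ 0.834 m

γ = 1.025 × 9.81 = 10.05525 kN/m³.
A = 4.55 × 0.87 = 3.9585 m².
From F = γ·h_c·A, the centroid depth is h_c = 44.6/(10.05525 × 3.9585) = 1.1205 m.
Let θ = 62° be the plate's angle to the horizontal; measure y along the incline from where the plane meets the free surface. Vertical depth h = y·sinθ with sinθ = 0.882948.
Along the incline, y_c = h_c/sinθ = 1.1205/0.882948 = 1.26904 m.
The centroid lies 0.87/2 = 0.435 m below the top edge, so the top edge sits at y_top = 1.26904 − 0.435 = 0.83404 m along the incline.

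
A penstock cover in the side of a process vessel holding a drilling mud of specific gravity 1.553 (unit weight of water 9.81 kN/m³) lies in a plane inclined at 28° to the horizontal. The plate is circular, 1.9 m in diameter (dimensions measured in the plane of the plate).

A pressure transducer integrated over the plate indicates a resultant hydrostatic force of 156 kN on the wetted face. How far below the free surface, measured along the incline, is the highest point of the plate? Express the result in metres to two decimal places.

y_top ≈ 6.74 m

γ = 1.553 × 9.81 = 15.23493 kN/m³.
A = π(0.95)² = 2.83529 m².
From F = γ·h_c·A, the centroid depth is h_c = 156/(15.23493 × 2.83529) = 3.61149 m.
Let θ = 28° be the plate's angle to the horizontal; measure y along the incline from where the plane meets the free surface. Vertical depth h = y·sinθ with sinθ = 0.469472.
Along the incline, y_c = h_c/sinθ = 3.61149/0.469472 = 7.69266 m.
The centroid is at the centre, 0.95 m below the top of the plate, so the highest point sits at y_top = 7.69266 − 0.95 = 6.74266 m along the incline.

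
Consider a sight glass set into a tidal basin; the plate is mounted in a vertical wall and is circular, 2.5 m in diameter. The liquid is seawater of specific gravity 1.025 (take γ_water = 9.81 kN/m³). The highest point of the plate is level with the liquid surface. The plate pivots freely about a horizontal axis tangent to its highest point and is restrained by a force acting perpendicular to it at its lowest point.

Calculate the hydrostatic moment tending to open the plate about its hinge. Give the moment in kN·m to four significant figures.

γ = 1.025 × 9.81 = 10.05525 kN/m³.
The centroid is at the centre, 1.25 m below the top of the plate, so the centroid depth is h_c = 1.25 m.
A = π(1.25)² = 4.90874 m².
Resultant F = γ·h_c·A = 10.05525 × 1.25 × 4.90874 = 61.6983 kN.
I_c = πr⁴/4 = π × 1.25⁴/4 = 1.91748 m⁴.
Centre of pressure: y_p = y_c + I_c/(y_c·A) = 1.25 + 1.91748/(1.25 × 4.90874) = 1.25 + 0.312501 = 1.5625 m along the plane.
The resultant acts 1.25 + 0.312501 = 1.5625 m (along the plate) below the hinge at the top edge, so the moment about the hinge is M = F × 1.5625 = 61.6983 × 1.5625 = 96.4036 kN·m.

M ≈ 96.40 kN·m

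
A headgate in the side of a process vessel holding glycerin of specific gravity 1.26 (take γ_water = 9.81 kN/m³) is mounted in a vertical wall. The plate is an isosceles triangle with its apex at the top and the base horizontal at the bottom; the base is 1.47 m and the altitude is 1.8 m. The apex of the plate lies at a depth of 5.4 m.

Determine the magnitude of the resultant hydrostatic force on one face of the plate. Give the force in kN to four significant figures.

F ≈ 107.9 kN

γ = 1.26 × 9.81 = 12.3606 kN/m³.
With the apex up, the centroid sits 2h/3 = 2 × 1.8/3 = 1.2 m below the apex, so the centroid depth is h_c = 5.4 + 1.2 = 6.6 m.
A = ½ × 1.47 × 1.8 = 1.323 m².
Resultant F = γ·h_c·A = 12.3606 × 6.6 × 1.323 = 107.93 kN.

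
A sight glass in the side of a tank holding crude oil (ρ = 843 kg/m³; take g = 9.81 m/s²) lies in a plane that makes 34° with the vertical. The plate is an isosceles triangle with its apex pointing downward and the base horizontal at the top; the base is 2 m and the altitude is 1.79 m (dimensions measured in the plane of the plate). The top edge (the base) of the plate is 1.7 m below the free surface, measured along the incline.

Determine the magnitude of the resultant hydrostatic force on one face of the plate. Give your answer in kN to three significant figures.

γ = ρg = 843 × 9.81 / 1000 = 8.26983 kN/m³.
The plate makes 34° with the vertical, i.e. θ = 90° − 34° = 56° to the horizontal. Measuring y along the incline from the free-surface line, vertical depth h = y·sinθ with sinθ = 0.829038.
With the apex down, the centroid sits h/3 = 1.79/3 = 0.596667 m below the base (the top edge), so y_c = 1.7 + 0.596667 = 2.29667 m and h_c = 2.29667 × 0.829038 = 1.90403 m.
A = ½ × 2 × 1.79 = 1.79 m².
Resultant F = γ·h_c·A = 8.26983 × 1.90403 × 1.79 = 28.1853 kN.

F ≈ 28.2 kN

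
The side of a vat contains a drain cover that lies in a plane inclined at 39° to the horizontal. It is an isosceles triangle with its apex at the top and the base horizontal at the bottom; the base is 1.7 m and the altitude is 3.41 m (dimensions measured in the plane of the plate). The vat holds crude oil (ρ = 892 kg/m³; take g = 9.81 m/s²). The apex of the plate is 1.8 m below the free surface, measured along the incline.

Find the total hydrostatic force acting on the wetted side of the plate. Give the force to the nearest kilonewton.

F ≈ 65 kN

γ = ρg = 892 × 9.81 / 1000 = 8.75052 kN/m³.
Let θ = 39° be the plate's angle to the horizontal; measure y along the incline from where the plane meets the free surface. Vertical depth h = y·sinθ with sinθ = 0.629320.
With the apex up, the centroid sits 2h/3 = 2 × 3.41/3 = 2.27333 m below the apex, so y_c = 1.8 + 2.27333 = 4.07333 m and h_c = 4.07333 × 0.629320 = 2.56343 m.
A = ½ × 1.7 × 3.41 = 2.8985 m².
Resultant F = γ·h_c·A = 8.75052 × 2.56343 × 2.8985 = 65.0173 kN.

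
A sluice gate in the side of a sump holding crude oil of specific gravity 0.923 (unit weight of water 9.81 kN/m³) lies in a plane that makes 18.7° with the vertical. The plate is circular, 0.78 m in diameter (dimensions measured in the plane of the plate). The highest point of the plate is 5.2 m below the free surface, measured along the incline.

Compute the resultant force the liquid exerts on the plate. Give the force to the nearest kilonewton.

F ≈ 23 kN

γ = 0.923 × 9.81 = 9.05463 kN/m³.
The plate makes 18.7° with the vertical, i.e. θ = 90° − 18.7° = 71.3° to the horizontal. Measuring y along the incline from the free-surface line, vertical depth h = y·sinθ with sinθ = 0.947210.
The centroid is at the centre, 0.39 m below the top of the plate, so y_c = 5.2 + 0.39 = 5.59 m and h_c = 5.59 × 0.947210 = 5.2949 m.
A = π(0.39)² = 0.477836 m².
Resultant F = γ·h_c·A = 9.05463 × 5.2949 × 0.477836 = 22.9091 kN.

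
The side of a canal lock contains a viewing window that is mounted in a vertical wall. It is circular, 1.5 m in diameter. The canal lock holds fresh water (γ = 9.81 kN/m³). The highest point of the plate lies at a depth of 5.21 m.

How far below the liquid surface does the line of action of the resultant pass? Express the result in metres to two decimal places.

h_p = 5.98 m

γ = 9.81 kN/m³.
The centroid is at the centre, 0.75 m below the top of the plate, so the centroid depth is h_c = 5.21 + 0.75 = 5.96 m.
A = π(0.75)² = 1.76715 m².
Resultant F = γ·h_c·A = 9.81 × 5.96 × 1.76715 = 103.321 kN.
I_c = πr⁴/4 = π × 0.75⁴/4 = 0.248505 m⁴.
Centre of pressure: y_p = y_c + I_c/(y_c·A) = 5.96 + 0.248505/(5.96 × 1.76715) = 5.96 + 0.0235948 = 5.98359 m along the plane.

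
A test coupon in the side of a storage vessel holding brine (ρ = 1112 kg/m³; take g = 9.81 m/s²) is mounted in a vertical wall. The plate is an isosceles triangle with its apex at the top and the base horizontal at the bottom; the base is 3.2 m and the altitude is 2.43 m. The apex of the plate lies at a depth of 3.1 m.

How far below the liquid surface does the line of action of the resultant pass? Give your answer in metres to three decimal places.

γ = ρg = 1112 × 9.81 / 1000 = 10.90872 kN/m³.
With the apex up, the centroid sits 2h/3 = 2 × 2.43/3 = 1.62 m below the apex, so the centroid depth is h_c = 3.1 + 1.62 = 4.72 m.
A = ½ × 3.2 × 2.43 = 3.888 m².
Resultant F = γ·h_c·A = 10.90872 × 4.72 × 3.888 = 200.19 kN.
I_c = b·h³/36 = 3.2 × 2.43³/36 = 1.27546 m⁴.
Centre of pressure: y_p = y_c + I_c/(y_c·A) = 4.72 + 1.27546/(4.72 × 3.888) = 4.72 + 0.0695022 = 4.7895 m along the plane.

h_p = 4.790 m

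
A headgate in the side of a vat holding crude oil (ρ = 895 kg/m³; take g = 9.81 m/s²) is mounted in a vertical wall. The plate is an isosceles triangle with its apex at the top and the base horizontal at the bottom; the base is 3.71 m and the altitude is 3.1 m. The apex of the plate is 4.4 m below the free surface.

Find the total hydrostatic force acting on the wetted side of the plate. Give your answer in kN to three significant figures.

γ = ρg = 895 × 9.81 / 1000 = 8.77995 kN/m³.
With the apex up, the centroid sits 2h/3 = 2 × 3.1/3 = 2.06667 m below the apex, so the centroid depth is h_c = 4.4 + 2.06667 = 6.46667 m.
A = ½ × 3.71 × 3.1 = 5.7505 m².
Resultant F = γ·h_c·A = 8.77995 × 6.46667 × 5.7505 = 326.496 kN.

F ≈ 326 kN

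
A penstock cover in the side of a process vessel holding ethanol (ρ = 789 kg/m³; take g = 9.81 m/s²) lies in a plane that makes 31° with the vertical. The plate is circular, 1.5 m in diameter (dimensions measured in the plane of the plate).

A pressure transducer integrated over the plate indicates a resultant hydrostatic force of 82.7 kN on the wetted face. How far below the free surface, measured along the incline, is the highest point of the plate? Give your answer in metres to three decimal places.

y_top ≈ 6.304 m

γ = ρg = 789 × 9.81 / 1000 = 7.74009 kN/m³.
A = π(0.75)² = 1.76715 m².
From F = γ·h_c·A, the centroid depth is h_c = 82.7/(7.74009 × 1.76715) = 6.04625 m.
The plate makes 31° with the vertical, i.e. θ = 90° − 31° = 59° to the horizontal. Measuring y along the incline from the free-surface line, vertical depth h = y·sinθ with sinθ = 0.857167.
Along the incline, y_c = h_c/sinθ = 6.04625/0.857167 = 7.05376 m.
The centroid is at the centre, 0.75 m below the top of the plate, so the highest point sits at y_top = 7.05376 − 0.75 = 6.30376 m along the incline.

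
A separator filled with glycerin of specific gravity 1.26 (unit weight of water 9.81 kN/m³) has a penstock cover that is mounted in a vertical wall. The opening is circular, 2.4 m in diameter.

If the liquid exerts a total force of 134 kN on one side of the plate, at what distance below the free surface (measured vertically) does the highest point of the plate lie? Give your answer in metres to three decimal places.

d_top ≈ 1.196 m

γ = 1.26 × 9.81 = 12.3606 kN/m³.
A = π(1.2)² = 4.52389 m².
From F = γ·h_c·A, the centroid depth is h_c = 134/(12.3606 × 4.52389) = 2.39637 m.
The centroid is at the centre, 1.2 m below the top of the plate, so the highest point sits at h_top = 2.39637 − 1.2 = 1.19637 m below the surface.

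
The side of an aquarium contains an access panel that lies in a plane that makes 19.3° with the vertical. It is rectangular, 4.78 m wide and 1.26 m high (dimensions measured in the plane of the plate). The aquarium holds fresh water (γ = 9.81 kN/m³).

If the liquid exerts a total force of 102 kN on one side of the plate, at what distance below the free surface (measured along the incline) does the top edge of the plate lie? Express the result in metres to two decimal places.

y_top ≈ 1.20 m

γ = 9.81 kN/m³.
A = 4.78 × 1.26 = 6.0228 m².
From F = γ·h_c·A, the centroid depth is h_c = 102/(9.81 × 6.0228) = 1.72637 m.
The plate makes 19.3° with the vertical, i.e. θ = 90° − 19.3° = 70.7° to the horizontal. Measuring y along the incline from the free-surface line, vertical depth h = y·sinθ with sinθ = 0.943801.
Along the incline, y_c = h_c/sinθ = 1.72637/0.943801 = 1.82917 m.
The centroid lies 1.26/2 = 0.63 m below the top edge, so the top edge sits at y_top = 1.82917 − 0.63 = 1.19917 m along the incline.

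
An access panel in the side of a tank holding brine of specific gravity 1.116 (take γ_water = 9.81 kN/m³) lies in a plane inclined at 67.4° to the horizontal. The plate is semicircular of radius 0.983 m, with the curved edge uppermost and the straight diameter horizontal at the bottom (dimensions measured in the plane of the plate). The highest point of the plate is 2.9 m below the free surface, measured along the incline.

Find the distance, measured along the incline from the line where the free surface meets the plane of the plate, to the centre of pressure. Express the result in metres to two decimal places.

y_p = 3.49 m

γ = 1.116 × 9.81 = 10.94796 kN/m³.
Let θ = 67.4° be the plate's angle to the horizontal; measure y along the incline from where the plane meets the free surface. Vertical depth h = y·sinθ with sinθ = 0.923210.
The centroid lies 4r/(3π) = 0.417198 m above the diameter, so r − 4r/(3π) = 0.983 − 0.417198 = 0.565802 m below the topmost point, so y_c = 2.9 + 0.565802 = 3.4658 m and h_c = 3.4658 × 0.923210 = 3.19966 m.
A = πr²/2 = π × 0.983²/2 = 1.51784 m².
Resultant F = γ·h_c·A = 10.94796 × 3.19966 × 1.51784 = 53.1696 kN.
I_c = (π/8 − 8/(9π))·r⁴ = 0.109757 × 0.983⁴ = 0.102482 m⁴.
Centre of pressure: y_p = y_c + I_c/(y_c·A) = 3.4658 + 0.102482/(3.4658 × 1.51784) = 3.4658 + 0.0194813 = 3.48528 m along the plane.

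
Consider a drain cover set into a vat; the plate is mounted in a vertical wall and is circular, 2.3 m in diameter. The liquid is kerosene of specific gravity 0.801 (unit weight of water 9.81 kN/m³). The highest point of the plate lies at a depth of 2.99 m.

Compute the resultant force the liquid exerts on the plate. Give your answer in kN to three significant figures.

γ = 0.801 × 9.81 = 7.85781 kN/m³.
The centroid is at the centre, 1.15 m below the top of the plate, so the centroid depth is h_c = 2.99 + 1.15 = 4.14 m.
A = π(1.15)² = 4.15476 m².
Resultant F = γ·h_c·A = 7.85781 × 4.14 × 4.15476 = 135.16 kN.

F ≈ 135 kN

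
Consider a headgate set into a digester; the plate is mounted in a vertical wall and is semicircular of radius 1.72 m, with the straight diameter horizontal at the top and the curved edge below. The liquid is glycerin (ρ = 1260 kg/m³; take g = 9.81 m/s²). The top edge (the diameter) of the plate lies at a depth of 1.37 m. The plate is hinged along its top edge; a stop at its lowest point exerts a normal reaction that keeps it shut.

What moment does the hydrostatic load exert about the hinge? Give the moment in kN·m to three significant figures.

M ≈ 99.9 kN·m

γ = ρg = 1260 × 9.81 / 1000 = 12.3606 kN/m³.
The centroid of a semicircle lies 4r/(3π) = 0.729991 m from the diameter, here below the top edge, so the centroid depth is h_c = 1.37 + 0.729991 = 2.09999 m.
A = πr²/2 = π × 1.72²/2 = 4.64704 m².
Resultant F = γ·h_c·A = 12.3606 × 2.09999 × 4.64704 = 120.624 kN.
I_c = (π/8 − 8/(9π))·r⁴ = 0.109757 × 1.72⁴ = 0.960608 m⁴.
Centre of pressure: y_p = y_c + I_c/(y_c·A) = 2.09999 + 0.960608/(2.09999 × 4.64704) = 2.09999 + 0.0984357 = 2.19843 m along the plane.
The resultant acts 0.729991 + 0.0984357 = 0.828427 m (along the plate) below the hinge at the top edge, so the moment about the hinge is M = F × 0.828427 = 120.624 × 0.828427 = 99.9282 kN·m.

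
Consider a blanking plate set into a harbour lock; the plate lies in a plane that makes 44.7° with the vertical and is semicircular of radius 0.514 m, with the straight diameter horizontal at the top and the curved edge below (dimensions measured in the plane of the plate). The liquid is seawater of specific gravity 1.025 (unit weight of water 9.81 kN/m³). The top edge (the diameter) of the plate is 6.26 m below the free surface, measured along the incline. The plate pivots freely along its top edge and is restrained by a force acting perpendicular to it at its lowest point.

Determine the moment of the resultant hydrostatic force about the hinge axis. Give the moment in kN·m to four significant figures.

M ≈ 4.246 kN·m

γ = 1.025 × 9.81 = 10.05525 kN/m³.
The plate makes 44.7° with the vertical, i.e. θ = 90° − 44.7° = 45.3° to the horizontal. Measuring y along the incline from the free-surface line, vertical depth h = y·sinθ with sinθ = 0.710799.
The centroid of a semicircle lies 4r/(3π) = 0.218148 m from the diameter, here below the top edge, so y_c = 6.26 + 0.218148 = 6.47815 m and h_c = 6.47815 × 0.710799 = 4.60466 m.
A = πr²/2 = π × 0.514²/2 = 0.414998 m².
Resultant F = γ·h_c·A = 10.05525 × 4.60466 × 0.414998 = 19.2148 kN.
I_c = (π/8 − 8/(9π))·r⁴ = 0.109757 × 0.514⁴ = 0.00766099 m⁴.
Centre of pressure: y_p = y_c + I_c/(y_c·A) = 6.47815 + 0.00766099/(6.47815 × 0.414998) = 6.47815 + 0.00284963 = 6.481 m along the plane.
The resultant acts 0.218148 + 0.00284963 = 0.220998 m (along the plate) below the hinge at the top edge, so the moment about the hinge is M = F × 0.220998 = 19.2148 × 0.220998 = 4.24643 kN·m.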